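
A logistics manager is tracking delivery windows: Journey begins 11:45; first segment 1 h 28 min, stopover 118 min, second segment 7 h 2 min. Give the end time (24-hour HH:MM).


Depart: 11:45
Leg 1: +88 min -> 13:13
Layover: +118 min -> 15:11
Leg 2: +422 min -> 22:13
Total travel: 628 minutes = 10h 28m
Arrival: 22:13

22:13


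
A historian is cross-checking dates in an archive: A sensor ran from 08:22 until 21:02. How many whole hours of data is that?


Start: 08:22
End: 21:02
Hour difference: 21 - 8 = 13 hours
Minute difference: 2 - 22 = -20 minutes
Total minutes: 760
Complete hours: 760 / 60 = 12 (remainder 40)

12


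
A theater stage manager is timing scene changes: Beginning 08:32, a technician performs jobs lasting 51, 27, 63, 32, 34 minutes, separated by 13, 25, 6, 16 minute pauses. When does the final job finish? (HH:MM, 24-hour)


Start: 08:32 = 512 min from midnight
  after task 1 (51 min): 09:23
  after break (13 min): 09:36
  after task 2 (27 min): 10:03
  after break (25 min): 10:28
  after task 3 (63 min): 11:31
  after break (6 min): 11:37
  after task 4 (32 min): 12:09
  after break (16 min): 12:25
  after task 5 (34 min): 12:59
Total elapsed: 267 minutes
End time: 12:59

12:59


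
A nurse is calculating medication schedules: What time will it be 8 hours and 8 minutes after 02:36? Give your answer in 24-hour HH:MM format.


Start time: 02:36
Adding: 8 hours 8 minutes
Minutes: 36 + 8 = 44
Hours: 2 + 8 + 0 = 10
Result: 10:44

10:44


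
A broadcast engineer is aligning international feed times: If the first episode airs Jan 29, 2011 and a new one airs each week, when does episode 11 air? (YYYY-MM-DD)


First occurrence: 2011-01-29 (occurrence 1)
Each occurrence is 7 days after the previous.
Occurrence 11 is 10 weeks after the first.
10 weeks = 70 days
2011-01-29 + 70 days = 2011-04-09

2011-04-09


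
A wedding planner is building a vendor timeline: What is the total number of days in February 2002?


Month: February
Year: 2002
2002 is not a leap year
February has 28 days
Total: 28 days

28


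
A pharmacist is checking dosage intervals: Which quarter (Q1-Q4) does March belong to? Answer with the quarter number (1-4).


Month: March (month 3)
Q1: January-March (months 1-3)
Q2: April-June (months 4-6)
Q3: July-September (months 7-9)
Q4: October-December (months 10-12)
Month 3 falls in Q1

1


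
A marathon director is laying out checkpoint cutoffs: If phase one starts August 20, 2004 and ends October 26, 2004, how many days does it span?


Start date: 2004-08-20
End date: 2004-10-26
Aug 2004: +12 days
Sep 2004: +30 days
Oct 2004: +25 days
Total: 67 days

67


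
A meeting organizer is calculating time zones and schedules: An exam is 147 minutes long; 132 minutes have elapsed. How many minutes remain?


Total budget: 147 minutes
Time used: 132 minutes
Remaining: 147 - 132 = 15 minutes
Percent used: 89.8%
Percent remaining: 10.2%

15


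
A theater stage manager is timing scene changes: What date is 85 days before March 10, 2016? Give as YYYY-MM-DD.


Start: 2016-03-10
Subtracting 85 days
Days already passed in March: 10
After going back through March: 75 more days to subtract
February 2016: 29 days, 46 remaining
January 2016: 31 days, 15 remaining
December 2015 has 31 days, need 15
Result: 2015-12-16

2015-12-16


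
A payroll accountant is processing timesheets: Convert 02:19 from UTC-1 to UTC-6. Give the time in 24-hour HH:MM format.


Local time: 02:19 at UTC-1 (offset -1h)
Target zone: UTC-6 (offset -6h)
Difference: -6 - (-1) = -5 hours
Calculation: 2 + (-5) = -3
Wraparound: (-3) mod 24 = 21
Result: 21:19

21:19


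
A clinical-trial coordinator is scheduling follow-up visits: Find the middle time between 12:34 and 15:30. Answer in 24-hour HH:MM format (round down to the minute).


Start time: 12:34 = 754 minutes from midnight
End time: 15:30 = 930 minutes from midnight
Sum: 754 + 930 = 1684
Midpoint: 1684 / 2 = 842 minutes
Convert: 842 / 60 = 14 hours, 2 minutes
Result: 14:02

14:02


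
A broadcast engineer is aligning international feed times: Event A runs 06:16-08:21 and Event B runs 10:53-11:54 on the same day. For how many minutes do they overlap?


Interval A: [376, 501] minutes from midnight
Interval B: [653, 714] minutes from midnight
Overlap start = max(376, 653) = 653
Overlap end = min(501, 714) = 501
End <= start, so the intervals do not overlap: 0 minutes

0


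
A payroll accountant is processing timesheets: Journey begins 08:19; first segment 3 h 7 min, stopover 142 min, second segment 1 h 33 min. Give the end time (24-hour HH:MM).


Depart: 08:19
Leg 1: +187 min -> 11:26
Layover: +142 min -> 13:48
Leg 2: +93 min -> 15:21
Total travel: 422 minutes = 7h 2m
Arrival: 15:21

15:21


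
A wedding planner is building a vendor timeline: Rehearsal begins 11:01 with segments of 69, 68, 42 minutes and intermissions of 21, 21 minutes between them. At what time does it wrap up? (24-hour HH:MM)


Start: 11:01 = 661 min from midnight
  after task 1 (69 min): 12:10
  after break (21 min): 12:31
  after task 2 (68 min): 13:39
  after break (21 min): 14:00
  after task 3 (42 min): 14:42
Total elapsed: 221 minutes
End time: 14:42

14:42


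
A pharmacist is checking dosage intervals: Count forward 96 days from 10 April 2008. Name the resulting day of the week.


Start: 2008-04-10 (Thursday)
Step 1 - find target date: add 96 days
  2008-04-10 + 96 days = 2008-07-15
Step 2 - day of week:
  96 mod 7 = 5
  Thursday + 5 days -> Tuesday
Result: Tuesday (2008-07-15)

Tuesday


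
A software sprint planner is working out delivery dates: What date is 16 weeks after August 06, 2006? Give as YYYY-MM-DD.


Start: 2006-08-06
Weeks to add: 16
Convert to days: 16 x 7 = 112 days
Add 112 days to 2006-08-06
Result: 2006-11-26

2006-11-26


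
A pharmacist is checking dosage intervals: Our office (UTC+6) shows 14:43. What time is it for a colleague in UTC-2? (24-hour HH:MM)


Local time: 14:43 at UTC+6 (offset 6h)
Target zone: UTC-2 (offset -2h)
Difference: -2 - (6) = -8 hours
Calculation: 14 + (-8) = 6
Result: 06:43

06:43


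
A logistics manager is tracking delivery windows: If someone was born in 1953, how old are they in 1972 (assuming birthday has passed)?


Birth year: 1953
Current year: 1972
Age = current year - birth year
Age = 1972 - 1953 = 19

19


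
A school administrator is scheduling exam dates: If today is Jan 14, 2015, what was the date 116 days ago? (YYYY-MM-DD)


Start: 2015-01-14
Subtracting 116 days
Days already passed in January: 14
After going back through January: 102 more days to subtract
December 2014: 31 days, 71 remaining
November 2014: 30 days, 41 remaining
October 2014: 31 days, 10 remaining
September 2014 has 30 days, need 10
Result: 2014-09-20

2014-09-20


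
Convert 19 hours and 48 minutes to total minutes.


Hours: 19
Extra minutes: 48
Minutes per hour: 60
Hours to minutes: 19 x 60 = 1140
Total: 1140 + 48 = 1188

1188


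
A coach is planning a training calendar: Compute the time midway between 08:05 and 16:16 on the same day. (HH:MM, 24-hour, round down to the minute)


Start time: 08:05 = 485 minutes from midnight
End time: 16:16 = 976 minutes from midnight
Sum: 485 + 976 = 1461
Midpoint: 1461 / 2 = 730 minutes
Convert: 730 / 60 = 12 hours, 10 minutes
Result: 12:10

12:10


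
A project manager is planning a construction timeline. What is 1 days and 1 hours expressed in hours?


Days: 1
Extra hours: 1
Hours per day: 24
Days to hours: 1 x 24 = 24
Total: 24 + 1 = 25

25


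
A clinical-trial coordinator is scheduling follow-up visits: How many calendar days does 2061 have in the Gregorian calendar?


Year: 2061
Check leap year rules:
Divisible by 4? No
2061 is not a leap year
Days: 365

365


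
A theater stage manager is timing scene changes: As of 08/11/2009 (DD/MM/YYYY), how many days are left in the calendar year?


Start: November 08, 2009
End: December 31, 2009
Days left in November: 22
December: 31
Sum of remaining months: 31
Total: 22 + 31 = 53

53


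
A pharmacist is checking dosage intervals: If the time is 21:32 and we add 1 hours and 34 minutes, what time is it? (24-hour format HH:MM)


Start time: 21:32
Adding: 1 hours 34 minutes
Minutes: 32 + 34 = 66
Minute overflow: 66 >= 60, so carry 1 hour, minutes = 6
Hours: 21 + 1 + 1 = 23
Result: 23:06

23:06


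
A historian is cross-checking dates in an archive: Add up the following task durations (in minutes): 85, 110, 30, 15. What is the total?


Durations: 85, 110, 30, 15
Running sum: 85
+ 110 = 195
+ 30 = 225
+ 15 = 240
Total duration: 240 minutes
That is 4 hours and 0 minutes

240


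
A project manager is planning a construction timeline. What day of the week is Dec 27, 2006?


Date: 2006-12-27
January 1, 2006 is a Sunday
Day of year: 361
Offset from Jan 1: 360 days
360 mod 7 = 3
Result: Wednesday

Wednesday


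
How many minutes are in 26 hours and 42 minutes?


Hours: 26
Minutes: 42
Convert hours to minutes: 26 x 60 = 1560
Add remaining minutes: 1560 + 42 = 1602

1602


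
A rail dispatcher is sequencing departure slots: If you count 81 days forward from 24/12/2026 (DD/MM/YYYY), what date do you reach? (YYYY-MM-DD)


Start: 2026-12-24
Adding 81 days
Days remaining in December: 7
After December: 74 days still to add
January 2027: 31 days, 43 remaining
February 2027: 28 days, 15 remaining
March 2027 has 31 days, need 15
Result: 2027-03-15

2027-03-15


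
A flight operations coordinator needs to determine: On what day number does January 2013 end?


Month: January
Year: 2013
January is a 31-day month
Total: 31 days

31


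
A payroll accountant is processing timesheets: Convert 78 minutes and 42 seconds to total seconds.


Minutes: 78
Extra seconds: 42
Seconds per minute: 60
Minutes to seconds: 78 x 60 = 4680
Total: 4680 + 42 = 4722

4722


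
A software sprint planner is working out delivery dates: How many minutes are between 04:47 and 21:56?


Start time: 04:47 = 287 minutes from midnight
End time: 21:56 = 1316 minutes from midnight
Difference: 1316 - 287 = 1029 minutes
That is 17 hours and 9 minutes

1029


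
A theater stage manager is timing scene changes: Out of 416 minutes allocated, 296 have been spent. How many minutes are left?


Total budget: 416 minutes
Time used: 296 minutes
Remaining: 416 - 296 = 120 minutes
Percent used: 71.2%
Percent remaining: 28.8%

120


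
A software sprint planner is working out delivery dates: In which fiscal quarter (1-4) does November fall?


Month: November (month 11)
Q1: January-March (months 1-3)
Q2: April-June (months 4-6)
Q3: July-September (months 7-9)
Q4: October-December (months 10-12)
Month 11 falls in Q4

4


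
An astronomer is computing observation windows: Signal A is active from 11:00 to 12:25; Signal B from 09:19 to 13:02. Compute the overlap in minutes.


Interval A: [660, 745] minutes from midnight
Interval B: [559, 782] minutes from midnight
Overlap start = max(660, 559) = 660
Overlap end = min(745, 782) = 745
Overlap = 745 - 660 = 85 minutes

85


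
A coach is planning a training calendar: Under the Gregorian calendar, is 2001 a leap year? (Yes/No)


Year: 2001
Divisible by 4? 2001 / 4 = 500.25 -> No
Not divisible by 4, so NOT a leap year

No


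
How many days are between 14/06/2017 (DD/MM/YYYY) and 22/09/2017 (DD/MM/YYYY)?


Start date: 2017-06-14
End date: 2017-09-22
Jun 2017: +17 days
Jul 2017: +31 days
Aug 2017: +31 days
Sep 2017: +21 days
Total: 100 days

100


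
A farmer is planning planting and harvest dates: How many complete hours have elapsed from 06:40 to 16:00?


Start: 06:40
End: 16:00
Hour difference: 16 - 6 = 10 hours
Minute difference: 0 - 40 = -40 minutes
Total minutes: 560
Complete hours: 560 / 60 = 9 (remainder 20)

9


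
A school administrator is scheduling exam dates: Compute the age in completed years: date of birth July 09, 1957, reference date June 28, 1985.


Birth: 1957-07-09
Reference: 1985-06-28
Year difference: 1985 - 1957 = 28
Has birthday (07-09) occurred by 06-28? No
Birthday not yet reached this year -> subtract 1
Age in full years: 27

27


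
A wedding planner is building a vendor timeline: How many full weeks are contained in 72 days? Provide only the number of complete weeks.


Total days: 72
Days per week: 7
Division: 72 / 7 = 10 remainder 2
Complete weeks: 10
Remaining days: 2

10


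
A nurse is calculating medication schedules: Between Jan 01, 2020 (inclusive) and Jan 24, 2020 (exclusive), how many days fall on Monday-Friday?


Start: 2020-01-01 (Wednesday)
End (exclusive): 2020-01-24 (Friday)
Total calendar days: 23
Full weeks: 23 // 7 = 3 -> 15 weekdays
Remaining 2 days starting on Wednesday:
  Wed(w), Thu(w) -> 2 weekdays
Total business days: 15 + 2 = 17

17


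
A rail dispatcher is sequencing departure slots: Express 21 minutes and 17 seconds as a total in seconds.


Minutes: 21
Seconds: 17
Convert minutes to seconds: 21 x 60 = 1260
Add remaining seconds: 1260 + 17 = 1277

1277


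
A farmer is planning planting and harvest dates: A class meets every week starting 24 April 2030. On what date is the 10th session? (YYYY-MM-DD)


First occurrence: 2030-04-24 (occurrence 1)
Each occurrence is 7 days after the previous.
Occurrence 10 is 9 weeks after the first.
9 weeks = 63 days
2030-04-24 + 63 days = 2030-06-26

2030-06-26


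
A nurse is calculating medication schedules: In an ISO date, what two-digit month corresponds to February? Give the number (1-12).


Calendar month order:
1. January
2. February <--
3. March
February is month number 2

2


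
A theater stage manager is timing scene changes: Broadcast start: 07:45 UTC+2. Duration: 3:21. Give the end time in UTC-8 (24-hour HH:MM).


Start: 07:45 in UTC+2
Step 1 - add duration:
  minutes: 45 + 21 = 66 (carry 1h)
  hours: 7 + 3 + 1 = 11
  end in UTC+2: 11:06
Step 2 - convert UTC+2 -> UTC-8:
  offset difference: -8 - (2) = -10 hours
  11 + (-10) = 1 -> mod 24 = 1
Result: 01:06 in UTC-8

01:06


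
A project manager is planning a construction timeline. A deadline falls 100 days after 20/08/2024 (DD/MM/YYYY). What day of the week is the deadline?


Start: 2024-08-20 (Tuesday)
Step 1 - find target date: add 100 days
  2024-08-20 + 100 days = 2024-11-28
Step 2 - day of week:
  100 mod 7 = 2
  Tuesday + 2 days -> Thursday
Result: Thursday (2024-11-28)

Thursday


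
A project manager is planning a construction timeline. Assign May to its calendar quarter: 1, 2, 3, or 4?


Month: May (month 5)
Q1: January-March (months 1-3)
Q2: April-June (months 4-6)
Q3: July-September (months 7-9)
Q4: October-December (months 10-12)
Month 5 falls in Q2

2


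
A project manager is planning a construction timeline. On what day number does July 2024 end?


Month: July
Year: 2024
July is a 31-day month
Total: 31 days

31


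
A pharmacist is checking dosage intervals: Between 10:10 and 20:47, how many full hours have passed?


Start: 10:10
End: 20:47
Hour difference: 20 - 10 = 10 hours
Minute difference: 47 - 10 = 37 minutes
Total minutes: 637
Complete hours: 637 / 60 = 10 (remainder 37)

10


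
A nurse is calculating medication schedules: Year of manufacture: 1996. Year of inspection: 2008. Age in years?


Birth year: 1996
Current year: 2008
Age = current year - birth year
Age = 2008 - 1996 = 12

12


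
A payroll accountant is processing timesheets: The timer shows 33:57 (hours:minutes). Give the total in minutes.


Hours: 33
Minutes: 57
Convert hours to minutes: 33 x 60 = 1980
Add remaining minutes: 1980 + 57 = 2037

2037


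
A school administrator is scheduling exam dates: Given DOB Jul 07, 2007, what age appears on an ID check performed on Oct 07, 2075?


Birth: 2007-07-07
Reference: 2075-10-07
Year difference: 2075 - 2007 = 68
Has birthday (07-07) occurred by 10-07? Yes
Age in full years: 68

68


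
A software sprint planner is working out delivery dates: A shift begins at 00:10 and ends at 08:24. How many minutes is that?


Start time: 00:10 = 10 minutes from midnight
End time: 08:24 = 504 minutes from midnight
Difference: 504 - 10 = 494 minutes
That is 8 hours and 14 minutes

494


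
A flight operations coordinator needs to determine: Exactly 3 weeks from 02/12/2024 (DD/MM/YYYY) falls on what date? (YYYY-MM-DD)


Start: 2024-12-02
Weeks to add: 3
Convert to days: 3 x 7 = 21 days
Add 21 days to 2024-12-02
Result: 2024-12-23

2024-12-23


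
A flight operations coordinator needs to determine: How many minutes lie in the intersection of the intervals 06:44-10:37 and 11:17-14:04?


Interval A: [404, 637] minutes from midnight
Interval B: [677, 844] minutes from midnight
Overlap start = max(404, 677) = 677
Overlap end = min(637, 844) = 637
End <= start, so the intervals do not overlap: 0 minutes

0


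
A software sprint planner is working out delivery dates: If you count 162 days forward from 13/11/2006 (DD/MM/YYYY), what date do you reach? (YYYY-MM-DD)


Start: 2006-11-13
Adding 162 days
Days remaining in November: 17
After November: 145 days still to add
December 2006: 31 days, 114 remaining
January 2007: 31 days, 83 remaining
February 2007: 28 days, 55 remaining
March 2007: 31 days, 24 remaining
Result: 2007-04-24

2007-04-24


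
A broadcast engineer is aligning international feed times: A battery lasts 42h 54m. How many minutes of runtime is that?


Hours: 42
Extra minutes: 54
Minutes per hour: 60
Hours to minutes: 42 x 60 = 2520
Total: 2520 + 54 = 2574

2574


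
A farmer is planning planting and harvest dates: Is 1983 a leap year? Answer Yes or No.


Year: 1983
Divisible by 4? 1983 / 4 = 495.75 -> No
Not divisible by 4, so NOT a leap year

No


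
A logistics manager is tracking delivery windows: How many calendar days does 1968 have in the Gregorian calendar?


Year: 1968
Check leap year rules:
Divisible by 4? Yes
Divisible by 100? No
1968 is a leap year
Days: 366

366


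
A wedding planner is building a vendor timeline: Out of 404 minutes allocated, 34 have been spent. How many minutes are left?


Total budget: 404 minutes
Time used: 34 minutes
Remaining: 404 - 34 = 370 minutes
Percent used: 8.4%
Percent remaining: 91.6%

370


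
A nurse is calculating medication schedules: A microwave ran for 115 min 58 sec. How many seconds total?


Minutes: 115
Extra seconds: 58
Seconds per minute: 60
Minutes to seconds: 115 x 60 = 6900
Total: 6900 + 58 = 6958

6958


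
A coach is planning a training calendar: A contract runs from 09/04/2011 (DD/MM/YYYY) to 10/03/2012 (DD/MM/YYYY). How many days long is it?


Start date: 2011-04-09
End date: 2012-03-10
Apr 2011: +22 days
May 2011: +31 days
Jun 2011: +30 days
... (9 more months)
Total: 336 days

336


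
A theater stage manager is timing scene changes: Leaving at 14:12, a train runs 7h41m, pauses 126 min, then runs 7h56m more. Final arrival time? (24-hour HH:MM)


Depart: 14:12
Leg 1: +461 min -> 21:53
Layover: +126 min -> 23:59
Leg 2: +476 min -> 07:55
Total travel: 1063 minutes = 17h 43m
Arrival: 07:55

07:55


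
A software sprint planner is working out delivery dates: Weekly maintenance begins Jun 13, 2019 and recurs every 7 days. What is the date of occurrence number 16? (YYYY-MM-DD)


First occurrence: 2019-06-13 (occurrence 1)
Each occurrence is 7 days after the previous.
Occurrence 16 is 15 weeks after the first.
15 weeks = 105 days
2019-06-13 + 105 days = 2019-09-26

2019-09-26


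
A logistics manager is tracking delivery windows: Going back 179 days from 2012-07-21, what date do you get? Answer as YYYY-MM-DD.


Start: 2012-07-21
Subtracting 179 days
Days already passed in July: 21
After going back through July: 158 more days to subtract
June 2012: 30 days, 128 remaining
May 2012: 31 days, 97 remaining
April 2012: 30 days, 67 remaining
March 2012: 31 days, 36 remaining
Result: 2012-01-24

2012-01-24


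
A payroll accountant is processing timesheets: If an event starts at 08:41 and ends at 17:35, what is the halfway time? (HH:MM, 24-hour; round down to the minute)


Start time: 08:41 = 521 minutes from midnight
End time: 17:35 = 1055 minutes from midnight
Sum: 521 + 1055 = 1576
Midpoint: 1576 / 2 = 788 minutes
Convert: 788 / 60 = 13 hours, 8 minutes
Result: 13:08

13:08


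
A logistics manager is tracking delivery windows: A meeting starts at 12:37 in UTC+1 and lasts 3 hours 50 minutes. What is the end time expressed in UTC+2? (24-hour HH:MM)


Start: 12:37 in UTC+1
Step 1 - add duration:
  minutes: 37 + 50 = 87 (carry 1h)
  hours: 12 + 3 + 1 = 16
  end in UTC+1: 16:27
Step 2 - convert UTC+1 -> UTC+2:
  offset difference: 2 - (1) = 1 hours
  16 + (1) = 17 -> mod 24 = 17
Result: 17:27 in UTC+2

17:27


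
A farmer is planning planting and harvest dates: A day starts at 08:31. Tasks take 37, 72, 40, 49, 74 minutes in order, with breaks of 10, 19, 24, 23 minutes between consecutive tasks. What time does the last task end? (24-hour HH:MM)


Start: 08:31 = 511 min from midnight
  after task 1 (37 min): 09:08
  after break (10 min): 09:18
  after task 2 (72 min): 10:30
  after break (19 min): 10:49
  after task 3 (40 min): 11:29
  after break (24 min): 11:53
  after task 4 (49 min): 12:42
  after break (23 min): 13:05
  after task 5 (74 min): 14:19
Total elapsed: 348 minutes
End time: 14:19

14:19


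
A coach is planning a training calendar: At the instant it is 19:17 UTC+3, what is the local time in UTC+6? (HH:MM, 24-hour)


Local time: 19:17 at UTC+3 (offset 3h)
Target zone: UTC+6 (offset 6h)
Difference: 6 - (3) = 3 hours
Calculation: 19 + (3) = 22
Result: 22:17

22:17


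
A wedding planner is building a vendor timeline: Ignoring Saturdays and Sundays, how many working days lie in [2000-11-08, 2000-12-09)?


Start: 2000-11-08 (Wednesday)
End (exclusive): 2000-12-09 (Saturday)
Total calendar days: 31
Full weeks: 31 // 7 = 4 -> 20 weekdays
Remaining 3 days starting on Wednesday:
  Wed(w), Thu(w), Fri(w) -> 3 weekdays
Total business days: 20 + 3 = 23

23


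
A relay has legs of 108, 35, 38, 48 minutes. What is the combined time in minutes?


Durations: 108, 35, 38, 48
Running sum: 108
+ 35 = 143
+ 38 = 181
+ 48 = 229
Total duration: 229 minutes
That is 3 hours and 49 minutes

229


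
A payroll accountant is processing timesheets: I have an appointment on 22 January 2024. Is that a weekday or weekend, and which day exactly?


Date: 2024-01-22
January 1, 2024 is a Monday
Day of year: 22
Offset from Jan 1: 21 days
21 mod 7 = 0
Result: Monday

Monday


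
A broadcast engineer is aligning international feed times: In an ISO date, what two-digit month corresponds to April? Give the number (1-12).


Calendar month order:
3. March
4. April <--
5. May
April is month number 4

4


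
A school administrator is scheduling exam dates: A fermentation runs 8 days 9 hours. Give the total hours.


Days: 8
Extra hours: 9
Hours per day: 24
Days to hours: 8 x 24 = 192
Total: 192 + 9 = 201

201


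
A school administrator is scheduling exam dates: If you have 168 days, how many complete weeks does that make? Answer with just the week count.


Total days: 168
Days per week: 7
Division: 168 / 7 = 24 remainder 0
Complete weeks: 24
Remaining days: 0

24


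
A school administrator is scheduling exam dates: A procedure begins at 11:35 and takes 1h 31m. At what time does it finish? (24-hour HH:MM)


Start time: 11:35
Adding: 1 hours 31 minutes
Minutes: 35 + 31 = 66
Minute overflow: 66 >= 60, so carry 1 hour, minutes = 6
Hours: 11 + 1 + 1 = 13
Result: 13:06

13:06


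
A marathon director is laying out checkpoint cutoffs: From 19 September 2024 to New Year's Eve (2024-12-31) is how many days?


Start: September 19, 2024
End: December 31, 2024
Days left in September: 11
October: 31
November: 30
December: 31
Sum of remaining months: 92
Total: 11 + 92 = 103

103


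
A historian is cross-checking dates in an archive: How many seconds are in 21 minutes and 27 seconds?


Minutes: 21
Seconds: 27
Convert minutes to seconds: 21 x 60 = 1260
Add remaining seconds: 1260 + 27 = 1287

1287


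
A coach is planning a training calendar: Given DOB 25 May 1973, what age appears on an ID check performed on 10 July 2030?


Birth: 1973-05-25
Reference: 2030-07-10
Year difference: 2030 - 1973 = 57
Has birthday (05-25) occurred by 07-10? Yes
Age in full years: 57

57


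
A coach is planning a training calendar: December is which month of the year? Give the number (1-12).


Calendar month order:
11. November
12. December <--
December is month number 12

12


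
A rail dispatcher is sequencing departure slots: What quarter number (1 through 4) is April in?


Month: April (month 4)
Q1: January-March (months 1-3)
Q2: April-June (months 4-6)
Q3: July-September (months 7-9)
Q4: October-December (months 10-12)
Month 4 falls in Q2

2


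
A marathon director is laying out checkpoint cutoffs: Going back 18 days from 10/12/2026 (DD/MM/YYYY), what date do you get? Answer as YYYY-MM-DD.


Start: 2026-12-10
Subtracting 18 days
Days already passed in December: 10
After going back through December: 8 more days to subtract
November 2026 has 30 days, need 8
Result: 2026-11-22

2026-11-22


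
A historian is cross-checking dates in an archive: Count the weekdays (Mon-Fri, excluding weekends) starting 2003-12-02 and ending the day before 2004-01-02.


Start: 2003-12-02 (Tuesday)
End (exclusive): 2004-01-02 (Friday)
Total calendar days: 31
Full weeks: 31 // 7 = 4 -> 20 weekdays
Remaining 3 days starting on Tuesday:
  Tue(w), Wed(w), Thu(w) -> 3 weekdays
Total business days: 20 + 3 = 23

23


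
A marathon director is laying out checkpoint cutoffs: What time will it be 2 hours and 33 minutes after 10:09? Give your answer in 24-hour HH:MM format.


Start time: 10:09
Adding: 2 hours 33 minutes
Minutes: 9 + 33 = 42
Hours: 10 + 2 + 0 = 12
Result: 12:42

12:42


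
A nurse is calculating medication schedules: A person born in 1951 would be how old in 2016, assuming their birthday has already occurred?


Birth year: 1951
Current year: 2016
Age = current year - birth year
Age = 2016 - 1951 = 65

65


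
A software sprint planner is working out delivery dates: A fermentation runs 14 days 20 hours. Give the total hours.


Days: 14
Extra hours: 20
Hours per day: 24
Days to hours: 14 x 24 = 336
Total: 336 + 20 = 356

356


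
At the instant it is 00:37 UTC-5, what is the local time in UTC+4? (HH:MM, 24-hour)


Local time: 00:37 at UTC-5 (offset -5h)
Target zone: UTC+4 (offset 4h)
Difference: 4 - (-5) = 9 hours
Calculation: 0 + (9) = 9
Result: 09:37

09:37


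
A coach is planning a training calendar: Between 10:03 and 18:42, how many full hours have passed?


Start: 10:03
End: 18:42
Hour difference: 18 - 10 = 8 hours
Minute difference: 42 - 3 = 39 minutes
Total minutes: 519
Complete hours: 519 / 60 = 8 (remainder 39)

8


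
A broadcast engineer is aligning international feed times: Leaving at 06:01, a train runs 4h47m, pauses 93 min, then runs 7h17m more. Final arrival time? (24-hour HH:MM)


Depart: 06:01
Leg 1: +287 min -> 10:48
Layover: +93 min -> 12:21
Leg 2: +437 min -> 19:38
Total travel: 817 minutes = 13h 37m
Arrival: 19:38

19:38


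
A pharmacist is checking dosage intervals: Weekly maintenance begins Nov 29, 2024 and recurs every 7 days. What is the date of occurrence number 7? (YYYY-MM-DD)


First occurrence: 2024-11-29 (occurrence 1)
Each occurrence is 7 days after the previous.
Occurrence 7 is 6 weeks after the first.
6 weeks = 42 days
2024-11-29 + 42 days = 2025-01-10

2025-01-10


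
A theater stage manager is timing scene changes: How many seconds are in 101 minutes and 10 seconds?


Minutes: 101
Seconds: 10
Convert minutes to seconds: 101 x 60 = 6060
Add remaining seconds: 6060 + 10 = 6070

6070


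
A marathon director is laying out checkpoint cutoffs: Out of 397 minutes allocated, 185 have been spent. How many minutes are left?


Total budget: 397 minutes
Time used: 185 minutes
Remaining: 397 - 185 = 212 minutes
Percent used: 46.6%
Percent remaining: 53.4%

212


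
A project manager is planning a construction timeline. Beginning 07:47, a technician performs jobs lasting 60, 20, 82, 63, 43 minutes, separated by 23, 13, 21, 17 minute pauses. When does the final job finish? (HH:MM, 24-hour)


Start: 07:47 = 467 min from midnight
  after task 1 (60 min): 08:47
  after break (23 min): 09:10
  after task 2 (20 min): 09:30
  after break (13 min): 09:43
  after task 3 (82 min): 11:05
  after break (21 min): 11:26
  after task 4 (63 min): 12:29
  after break (17 min): 12:46
  after task 5 (43 min): 13:29
Total elapsed: 342 minutes
End time: 13:29

13:29


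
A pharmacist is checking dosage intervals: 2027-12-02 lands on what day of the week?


Date: 2027-12-02
January 1, 2027 is a Friday
Day of year: 336
Offset from Jan 1: 335 days
335 mod 7 = 6
Result: Thursday

Thursday


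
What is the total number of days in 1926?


Year: 1926
Check leap year rules:
Divisible by 4? No
1926 is not a leap year
Days: 365

365


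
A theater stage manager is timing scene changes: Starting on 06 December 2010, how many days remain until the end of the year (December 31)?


Start: December 06, 2010
End: December 31, 2010
Days left in December: 25
Total: 25 days

25


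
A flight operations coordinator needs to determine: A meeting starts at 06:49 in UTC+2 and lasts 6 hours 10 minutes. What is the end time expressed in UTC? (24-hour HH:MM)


Start: 06:49 in UTC+2
Step 1 - add duration:
  minutes: 49 + 10 = 59
  hours: 6 + 6 + 0 = 12
  end in UTC+2: 12:59
Step 2 - convert UTC+2 -> UTC:
  offset difference: 0 - (2) = -2 hours
  12 + (-2) = 10 -> mod 24 = 10
Result: 10:59 in UTC

10:59


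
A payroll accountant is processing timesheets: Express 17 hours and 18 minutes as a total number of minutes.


Hours: 17
Extra minutes: 18
Minutes per hour: 60
Hours to minutes: 17 x 60 = 1020
Total: 1020 + 18 = 1038

1038


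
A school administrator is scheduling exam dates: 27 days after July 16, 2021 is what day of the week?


Start: 2021-07-16 (Friday)
Step 1 - find target date: add 27 days
  2021-07-16 + 27 days = 2021-08-12
Step 2 - day of week:
  27 mod 7 = 6
  Friday + 6 days -> Thursday
Result: Thursday (2021-08-12)

Thursday


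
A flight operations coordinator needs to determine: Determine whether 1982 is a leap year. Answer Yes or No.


Year: 1982
Divisible by 4? 1982 / 4 = 495.5 -> No
Not divisible by 4, so NOT a leap year

No


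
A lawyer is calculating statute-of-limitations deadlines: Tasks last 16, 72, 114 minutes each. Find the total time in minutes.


Durations: 16, 72, 114
Running sum: 16
+ 72 = 88
+ 114 = 202
Total duration: 202 minutes
That is 3 hours and 22 minutes

202


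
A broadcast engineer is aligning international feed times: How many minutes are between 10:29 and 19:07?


Start time: 10:29 = 629 minutes from midnight
End time: 19:07 = 1147 minutes from midnight
Difference: 1147 - 629 = 518 minutes
That is 8 hours and 38 minutes

518


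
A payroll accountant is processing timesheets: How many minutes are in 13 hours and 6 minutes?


Hours: 13
Minutes: 6
Convert hours to minutes: 13 x 60 = 780
Add remaining minutes: 780 + 6 = 786

786


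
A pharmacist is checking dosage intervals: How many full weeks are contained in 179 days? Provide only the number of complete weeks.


Total days: 179
Days per week: 7
Division: 179 / 7 = 25 remainder 4
Complete weeks: 25
Remaining days: 4

25


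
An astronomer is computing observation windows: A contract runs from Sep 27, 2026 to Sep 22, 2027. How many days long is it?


Start date: 2026-09-27
End date: 2027-09-22
Sep 2026: +4 days
Oct 2026: +31 days
Nov 2026: +30 days
... (10 more months)
Total: 360 days

360


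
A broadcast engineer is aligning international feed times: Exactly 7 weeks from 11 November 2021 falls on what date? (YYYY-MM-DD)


Start: 2021-11-11
Weeks to add: 7
Convert to days: 7 x 7 = 49 days
Add 49 days to 2021-11-11
Result: 2021-12-30

2021-12-30


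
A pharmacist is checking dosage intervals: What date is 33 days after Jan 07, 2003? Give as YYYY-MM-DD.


Start: 2003-01-07
Adding 33 days
Days remaining in January: 24
After January: 9 days still to add
February 2003 has 28 days, need 9
Result: 2003-02-09

2003-02-09


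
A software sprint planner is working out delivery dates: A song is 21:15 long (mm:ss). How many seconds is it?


Minutes: 21
Extra seconds: 15
Seconds per minute: 60
Minutes to seconds: 21 x 60 = 1260
Total: 1260 + 15 = 1275

1275


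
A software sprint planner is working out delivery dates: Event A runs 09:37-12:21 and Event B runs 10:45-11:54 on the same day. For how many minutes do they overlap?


Interval A: [577, 741] minutes from midnight
Interval B: [645, 714] minutes from midnight
Overlap start = max(577, 645) = 645
Overlap end = min(741, 714) = 714
Overlap = 714 - 645 = 69 minutes

69


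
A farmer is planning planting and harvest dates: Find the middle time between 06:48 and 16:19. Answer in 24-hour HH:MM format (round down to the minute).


Start time: 06:48 = 408 minutes from midnight
End time: 16:19 = 979 minutes from midnight
Sum: 408 + 979 = 1387
Midpoint: 1387 / 2 = 693 minutes
Convert: 693 / 60 = 11 hours, 33 minutes
Result: 11:33

11:33


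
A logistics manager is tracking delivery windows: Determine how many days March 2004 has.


Month: March
Year: 2004
March is a 31-day month
Total: 31 days

31


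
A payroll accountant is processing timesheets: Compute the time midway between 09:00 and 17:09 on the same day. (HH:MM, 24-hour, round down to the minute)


Start time: 09:00 = 540 minutes from midnight
End time: 17:09 = 1029 minutes from midnight
Sum: 540 + 1029 = 1569
Midpoint: 1569 / 2 = 784 minutes
Convert: 784 / 60 = 13 hours, 4 minutes
Result: 13:04

13:04


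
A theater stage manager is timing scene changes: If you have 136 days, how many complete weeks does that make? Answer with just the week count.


Total days: 136
Days per week: 7
Division: 136 / 7 = 19 remainder 3
Complete weeks: 19
Remaining days: 3

19


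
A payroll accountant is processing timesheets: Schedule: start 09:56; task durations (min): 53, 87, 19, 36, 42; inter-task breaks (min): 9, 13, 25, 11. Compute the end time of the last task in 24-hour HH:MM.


Start: 09:56 = 596 min from midnight
  after task 1 (53 min): 10:49
  after break (9 min): 10:58
  after task 2 (87 min): 12:25
  after break (13 min): 12:38
  after task 3 (19 min): 12:57
  after break (25 min): 13:22
  after task 4 (36 min): 13:58
  after break (11 min): 14:09
  after task 5 (42 min): 14:51
Total elapsed: 295 minutes
End time: 14:51

14:51


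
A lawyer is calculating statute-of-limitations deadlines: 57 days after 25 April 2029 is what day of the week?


Start: 2029-04-25 (Wednesday)
Step 1 - find target date: add 57 days
  2029-04-25 + 57 days = 2029-06-21
Step 2 - day of week:
  57 mod 7 = 1
  Wednesday + 1 days -> Thursday
Result: Thursday (2029-06-21)

Thursday


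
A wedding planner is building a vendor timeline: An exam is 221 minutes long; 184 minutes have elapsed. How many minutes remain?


Total budget: 221 minutes
Time used: 184 minutes
Remaining: 221 - 184 = 37 minutes
Percent used: 83.3%
Percent remaining: 16.7%

37


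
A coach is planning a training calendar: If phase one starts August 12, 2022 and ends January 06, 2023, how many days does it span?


Start date: 2022-08-12
End date: 2023-01-06
Aug 2022: +20 days
Sep 2022: +30 days
Oct 2022: +31 days
... (3 more months)
Total: 147 days

147


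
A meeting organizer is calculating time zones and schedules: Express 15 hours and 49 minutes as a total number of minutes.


Hours: 15
Extra minutes: 49
Minutes per hour: 60
Hours to minutes: 15 x 60 = 900
Total: 900 + 49 = 949

949


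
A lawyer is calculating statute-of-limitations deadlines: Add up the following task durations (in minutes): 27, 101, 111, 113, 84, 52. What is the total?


Durations: 27, 101, 111, 113, 84, 52
Running sum: 27
+ 101 = 128
+ 111 = 239
+ 113 = 352
+ 84 = 436
+ 52 = 488
Total duration: 488 minutes
That is 8 hours and 8 minutes

488


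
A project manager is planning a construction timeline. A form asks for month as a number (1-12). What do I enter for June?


Calendar month order:
5. May
6. June <--
7. July
June is month number 6

6


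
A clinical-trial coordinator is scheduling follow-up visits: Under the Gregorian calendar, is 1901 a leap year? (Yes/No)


Year: 1901
Divisible by 4? 1901 / 4 = 475.25 -> No
Not divisible by 4, so NOT a leap year

No


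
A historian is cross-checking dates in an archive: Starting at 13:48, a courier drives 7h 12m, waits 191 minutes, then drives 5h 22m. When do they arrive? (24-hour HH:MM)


Depart: 13:48
Leg 1: +432 min -> 21:00
Layover: +191 min -> 00:11
Leg 2: +322 min -> 05:33
Total travel: 945 minutes = 15h 45m
Arrival: 05:33

05:33


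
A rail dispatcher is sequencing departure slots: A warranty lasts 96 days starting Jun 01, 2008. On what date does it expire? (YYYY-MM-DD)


Start: 2008-06-01
Adding 96 days
Days remaining in June: 29
After June: 67 days still to add
July 2008: 31 days, 36 remaining
August 2008: 31 days, 5 remaining
September 2008 has 30 days, need 5
Result: 2008-09-05

2008-09-05


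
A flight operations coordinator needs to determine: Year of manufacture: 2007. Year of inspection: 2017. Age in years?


Birth year: 2007
Current year: 2017
Age = current year - birth year
Age = 2017 - 2007 = 10

10


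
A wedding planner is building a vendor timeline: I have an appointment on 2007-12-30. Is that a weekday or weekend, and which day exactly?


Date: 2007-12-30
January 1, 2007 is a Monday
Day of year: 364
Offset from Jan 1: 363 days
363 mod 7 = 6
Result: Sunday

Sunday


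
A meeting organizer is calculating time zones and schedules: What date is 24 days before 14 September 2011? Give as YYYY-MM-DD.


Start: 2011-09-14
Subtracting 24 days
Days already passed in September: 14
After going back through September: 10 more days to subtract
August 2011 has 31 days, need 10
Result: 2011-08-21

2011-08-21


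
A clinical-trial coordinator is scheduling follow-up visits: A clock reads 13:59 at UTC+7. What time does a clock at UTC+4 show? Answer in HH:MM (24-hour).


Local time: 13:59 at UTC+7 (offset 7h)
Target zone: UTC+4 (offset 4h)
Difference: 4 - (7) = -3 hours
Calculation: 13 + (-3) = 10
Result: 10:59

10:59


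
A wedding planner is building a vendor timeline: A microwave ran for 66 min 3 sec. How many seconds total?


Minutes: 66
Extra seconds: 3
Seconds per minute: 60
Minutes to seconds: 66 x 60 = 3960
Total: 3960 + 3 = 3963

3963


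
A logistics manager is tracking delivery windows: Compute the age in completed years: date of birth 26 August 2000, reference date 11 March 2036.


Birth: 2000-08-26
Reference: 2036-03-11
Year difference: 2036 - 2000 = 36
Has birthday (08-26) occurred by 03-11? No
Birthday not yet reached this year -> subtract 1
Age in full years: 35

35


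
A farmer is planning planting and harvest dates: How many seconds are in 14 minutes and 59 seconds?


Minutes: 14
Seconds: 59
Convert minutes to seconds: 14 x 60 = 840
Add remaining seconds: 840 + 59 = 899

899


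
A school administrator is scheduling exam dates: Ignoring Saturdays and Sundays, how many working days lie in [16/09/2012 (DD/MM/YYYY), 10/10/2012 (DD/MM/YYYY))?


Start: 2012-09-16 (Sunday)
End (exclusive): 2012-10-10 (Wednesday)
Total calendar days: 24
Full weeks: 24 // 7 = 3 -> 15 weekdays
Remaining 3 days starting on Sunday:
  Sun(-), Mon(w), Tue(w) -> 2 weekdays
Total business days: 15 + 2 = 17

17


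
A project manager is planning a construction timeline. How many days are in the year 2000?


Year: 2000
Check leap year rules:
Divisible by 4? Yes
Divisible by 100? Yes
Divisible by 400? Yes
2000 is a leap year
Days: 366

366
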